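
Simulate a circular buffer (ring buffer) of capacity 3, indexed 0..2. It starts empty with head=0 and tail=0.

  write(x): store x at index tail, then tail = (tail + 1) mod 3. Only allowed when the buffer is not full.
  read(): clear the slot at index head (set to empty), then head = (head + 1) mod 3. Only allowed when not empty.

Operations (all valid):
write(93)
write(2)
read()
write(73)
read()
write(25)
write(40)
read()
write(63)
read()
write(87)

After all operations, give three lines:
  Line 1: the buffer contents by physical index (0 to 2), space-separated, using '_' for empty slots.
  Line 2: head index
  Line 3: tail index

Answer: 87 40 63
1
1

Derivation:
write(93): buf=[93 _ _], head=0, tail=1, size=1
write(2): buf=[93 2 _], head=0, tail=2, size=2
read(): buf=[_ 2 _], head=1, tail=2, size=1
write(73): buf=[_ 2 73], head=1, tail=0, size=2
read(): buf=[_ _ 73], head=2, tail=0, size=1
write(25): buf=[25 _ 73], head=2, tail=1, size=2
write(40): buf=[25 40 73], head=2, tail=2, size=3
read(): buf=[25 40 _], head=0, tail=2, size=2
write(63): buf=[25 40 63], head=0, tail=0, size=3
read(): buf=[_ 40 63], head=1, tail=0, size=2
write(87): buf=[87 40 63], head=1, tail=1, size=3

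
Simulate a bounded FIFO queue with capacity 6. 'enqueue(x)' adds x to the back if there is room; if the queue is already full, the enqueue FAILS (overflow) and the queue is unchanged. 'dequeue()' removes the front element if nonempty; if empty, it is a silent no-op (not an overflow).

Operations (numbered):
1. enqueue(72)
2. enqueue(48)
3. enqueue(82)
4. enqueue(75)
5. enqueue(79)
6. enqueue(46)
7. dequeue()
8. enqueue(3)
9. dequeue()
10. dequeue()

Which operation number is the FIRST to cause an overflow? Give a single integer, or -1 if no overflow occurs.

Answer: -1

Derivation:
1. enqueue(72): size=1
2. enqueue(48): size=2
3. enqueue(82): size=3
4. enqueue(75): size=4
5. enqueue(79): size=5
6. enqueue(46): size=6
7. dequeue(): size=5
8. enqueue(3): size=6
9. dequeue(): size=5
10. dequeue(): size=4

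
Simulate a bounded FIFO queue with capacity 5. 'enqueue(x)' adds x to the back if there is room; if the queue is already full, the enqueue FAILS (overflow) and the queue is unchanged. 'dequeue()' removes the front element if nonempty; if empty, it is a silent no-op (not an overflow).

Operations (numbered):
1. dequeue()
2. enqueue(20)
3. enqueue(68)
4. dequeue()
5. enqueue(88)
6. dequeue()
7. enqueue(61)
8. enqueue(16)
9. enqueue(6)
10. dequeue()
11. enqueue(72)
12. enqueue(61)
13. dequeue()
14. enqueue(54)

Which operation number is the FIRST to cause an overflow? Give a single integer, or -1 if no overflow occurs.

Answer: -1

Derivation:
1. dequeue(): empty, no-op, size=0
2. enqueue(20): size=1
3. enqueue(68): size=2
4. dequeue(): size=1
5. enqueue(88): size=2
6. dequeue(): size=1
7. enqueue(61): size=2
8. enqueue(16): size=3
9. enqueue(6): size=4
10. dequeue(): size=3
11. enqueue(72): size=4
12. enqueue(61): size=5
13. dequeue(): size=4
14. enqueue(54): size=5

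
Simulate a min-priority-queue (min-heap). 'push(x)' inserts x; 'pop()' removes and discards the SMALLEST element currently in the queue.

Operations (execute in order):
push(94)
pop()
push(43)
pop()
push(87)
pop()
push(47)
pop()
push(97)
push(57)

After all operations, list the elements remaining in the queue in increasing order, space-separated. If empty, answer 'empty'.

push(94): heap contents = [94]
pop() → 94: heap contents = []
push(43): heap contents = [43]
pop() → 43: heap contents = []
push(87): heap contents = [87]
pop() → 87: heap contents = []
push(47): heap contents = [47]
pop() → 47: heap contents = []
push(97): heap contents = [97]
push(57): heap contents = [57, 97]

Answer: 57 97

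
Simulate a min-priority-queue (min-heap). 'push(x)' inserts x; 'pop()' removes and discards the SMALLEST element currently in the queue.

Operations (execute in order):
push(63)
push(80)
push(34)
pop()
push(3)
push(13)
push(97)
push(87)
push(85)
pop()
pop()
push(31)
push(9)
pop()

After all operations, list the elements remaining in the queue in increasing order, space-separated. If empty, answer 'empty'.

push(63): heap contents = [63]
push(80): heap contents = [63, 80]
push(34): heap contents = [34, 63, 80]
pop() → 34: heap contents = [63, 80]
push(3): heap contents = [3, 63, 80]
push(13): heap contents = [3, 13, 63, 80]
push(97): heap contents = [3, 13, 63, 80, 97]
push(87): heap contents = [3, 13, 63, 80, 87, 97]
push(85): heap contents = [3, 13, 63, 80, 85, 87, 97]
pop() → 3: heap contents = [13, 63, 80, 85, 87, 97]
pop() → 13: heap contents = [63, 80, 85, 87, 97]
push(31): heap contents = [31, 63, 80, 85, 87, 97]
push(9): heap contents = [9, 31, 63, 80, 85, 87, 97]
pop() → 9: heap contents = [31, 63, 80, 85, 87, 97]

Answer: 31 63 80 85 87 97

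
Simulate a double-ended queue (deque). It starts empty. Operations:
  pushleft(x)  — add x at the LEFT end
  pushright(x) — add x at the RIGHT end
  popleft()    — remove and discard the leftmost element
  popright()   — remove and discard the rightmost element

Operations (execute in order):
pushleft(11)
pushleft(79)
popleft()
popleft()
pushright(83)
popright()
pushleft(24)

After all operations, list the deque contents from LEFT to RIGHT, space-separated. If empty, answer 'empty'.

Answer: 24

Derivation:
pushleft(11): [11]
pushleft(79): [79, 11]
popleft(): [11]
popleft(): []
pushright(83): [83]
popright(): []
pushleft(24): [24]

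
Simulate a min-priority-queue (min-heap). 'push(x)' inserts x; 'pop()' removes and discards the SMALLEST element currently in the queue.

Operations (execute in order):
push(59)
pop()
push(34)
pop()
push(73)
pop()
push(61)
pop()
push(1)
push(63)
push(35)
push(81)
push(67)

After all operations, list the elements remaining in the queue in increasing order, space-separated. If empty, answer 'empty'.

push(59): heap contents = [59]
pop() → 59: heap contents = []
push(34): heap contents = [34]
pop() → 34: heap contents = []
push(73): heap contents = [73]
pop() → 73: heap contents = []
push(61): heap contents = [61]
pop() → 61: heap contents = []
push(1): heap contents = [1]
push(63): heap contents = [1, 63]
push(35): heap contents = [1, 35, 63]
push(81): heap contents = [1, 35, 63, 81]
push(67): heap contents = [1, 35, 63, 67, 81]

Answer: 1 35 63 67 81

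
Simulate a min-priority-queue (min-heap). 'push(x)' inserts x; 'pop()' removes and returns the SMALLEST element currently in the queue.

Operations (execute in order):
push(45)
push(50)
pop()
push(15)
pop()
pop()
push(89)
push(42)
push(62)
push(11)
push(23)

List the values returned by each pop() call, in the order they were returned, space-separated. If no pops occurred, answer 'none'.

Answer: 45 15 50

Derivation:
push(45): heap contents = [45]
push(50): heap contents = [45, 50]
pop() → 45: heap contents = [50]
push(15): heap contents = [15, 50]
pop() → 15: heap contents = [50]
pop() → 50: heap contents = []
push(89): heap contents = [89]
push(42): heap contents = [42, 89]
push(62): heap contents = [42, 62, 89]
push(11): heap contents = [11, 42, 62, 89]
push(23): heap contents = [11, 23, 42, 62, 89]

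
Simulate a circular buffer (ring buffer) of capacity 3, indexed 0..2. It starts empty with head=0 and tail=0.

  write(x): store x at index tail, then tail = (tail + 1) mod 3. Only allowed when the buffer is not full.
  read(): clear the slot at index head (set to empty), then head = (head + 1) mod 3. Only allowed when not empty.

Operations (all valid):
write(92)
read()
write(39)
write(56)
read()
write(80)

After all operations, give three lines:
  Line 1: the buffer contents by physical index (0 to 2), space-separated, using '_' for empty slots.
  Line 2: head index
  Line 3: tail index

write(92): buf=[92 _ _], head=0, tail=1, size=1
read(): buf=[_ _ _], head=1, tail=1, size=0
write(39): buf=[_ 39 _], head=1, tail=2, size=1
write(56): buf=[_ 39 56], head=1, tail=0, size=2
read(): buf=[_ _ 56], head=2, tail=0, size=1
write(80): buf=[80 _ 56], head=2, tail=1, size=2

Answer: 80 _ 56
2
1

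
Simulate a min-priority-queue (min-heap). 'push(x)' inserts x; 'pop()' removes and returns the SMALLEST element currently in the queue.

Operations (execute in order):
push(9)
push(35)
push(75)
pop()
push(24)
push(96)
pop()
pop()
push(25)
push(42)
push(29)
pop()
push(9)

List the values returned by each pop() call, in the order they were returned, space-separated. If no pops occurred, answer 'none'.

Answer: 9 24 35 25

Derivation:
push(9): heap contents = [9]
push(35): heap contents = [9, 35]
push(75): heap contents = [9, 35, 75]
pop() → 9: heap contents = [35, 75]
push(24): heap contents = [24, 35, 75]
push(96): heap contents = [24, 35, 75, 96]
pop() → 24: heap contents = [35, 75, 96]
pop() → 35: heap contents = [75, 96]
push(25): heap contents = [25, 75, 96]
push(42): heap contents = [25, 42, 75, 96]
push(29): heap contents = [25, 29, 42, 75, 96]
pop() → 25: heap contents = [29, 42, 75, 96]
push(9): heap contents = [9, 29, 42, 75, 96]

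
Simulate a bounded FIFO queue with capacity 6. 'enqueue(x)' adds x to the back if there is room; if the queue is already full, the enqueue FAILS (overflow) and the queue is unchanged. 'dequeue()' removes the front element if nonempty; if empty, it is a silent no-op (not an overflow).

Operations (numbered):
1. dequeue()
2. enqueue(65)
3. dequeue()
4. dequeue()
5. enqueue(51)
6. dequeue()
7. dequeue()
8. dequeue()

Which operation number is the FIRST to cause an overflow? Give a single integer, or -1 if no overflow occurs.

Answer: -1

Derivation:
1. dequeue(): empty, no-op, size=0
2. enqueue(65): size=1
3. dequeue(): size=0
4. dequeue(): empty, no-op, size=0
5. enqueue(51): size=1
6. dequeue(): size=0
7. dequeue(): empty, no-op, size=0
8. dequeue(): empty, no-op, size=0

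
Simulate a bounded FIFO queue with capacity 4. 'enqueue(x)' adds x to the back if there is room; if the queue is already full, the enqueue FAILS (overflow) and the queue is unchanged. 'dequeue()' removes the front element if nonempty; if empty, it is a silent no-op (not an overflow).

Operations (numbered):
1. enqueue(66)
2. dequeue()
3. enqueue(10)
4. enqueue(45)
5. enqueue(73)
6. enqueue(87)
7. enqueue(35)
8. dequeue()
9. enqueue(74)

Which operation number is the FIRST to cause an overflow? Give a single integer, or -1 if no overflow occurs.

Answer: 7

Derivation:
1. enqueue(66): size=1
2. dequeue(): size=0
3. enqueue(10): size=1
4. enqueue(45): size=2
5. enqueue(73): size=3
6. enqueue(87): size=4
7. enqueue(35): size=4=cap → OVERFLOW (fail)
8. dequeue(): size=3
9. enqueue(74): size=4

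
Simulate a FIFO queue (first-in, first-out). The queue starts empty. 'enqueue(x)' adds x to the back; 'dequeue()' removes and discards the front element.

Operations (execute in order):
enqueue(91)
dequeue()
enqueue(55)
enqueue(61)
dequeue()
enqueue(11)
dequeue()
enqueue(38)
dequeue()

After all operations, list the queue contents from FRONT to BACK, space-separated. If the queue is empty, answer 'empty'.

enqueue(91): [91]
dequeue(): []
enqueue(55): [55]
enqueue(61): [55, 61]
dequeue(): [61]
enqueue(11): [61, 11]
dequeue(): [11]
enqueue(38): [11, 38]
dequeue(): [38]

Answer: 38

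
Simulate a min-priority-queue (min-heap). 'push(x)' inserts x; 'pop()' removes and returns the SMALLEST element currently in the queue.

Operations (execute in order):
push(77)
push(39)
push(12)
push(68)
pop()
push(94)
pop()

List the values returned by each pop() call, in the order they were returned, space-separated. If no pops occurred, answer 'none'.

push(77): heap contents = [77]
push(39): heap contents = [39, 77]
push(12): heap contents = [12, 39, 77]
push(68): heap contents = [12, 39, 68, 77]
pop() → 12: heap contents = [39, 68, 77]
push(94): heap contents = [39, 68, 77, 94]
pop() → 39: heap contents = [68, 77, 94]

Answer: 12 39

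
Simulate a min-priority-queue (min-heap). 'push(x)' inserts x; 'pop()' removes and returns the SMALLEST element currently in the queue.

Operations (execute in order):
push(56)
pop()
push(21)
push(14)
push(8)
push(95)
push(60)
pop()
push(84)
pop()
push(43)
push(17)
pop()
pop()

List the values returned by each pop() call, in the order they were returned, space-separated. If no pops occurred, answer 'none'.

Answer: 56 8 14 17 21

Derivation:
push(56): heap contents = [56]
pop() → 56: heap contents = []
push(21): heap contents = [21]
push(14): heap contents = [14, 21]
push(8): heap contents = [8, 14, 21]
push(95): heap contents = [8, 14, 21, 95]
push(60): heap contents = [8, 14, 21, 60, 95]
pop() → 8: heap contents = [14, 21, 60, 95]
push(84): heap contents = [14, 21, 60, 84, 95]
pop() → 14: heap contents = [21, 60, 84, 95]
push(43): heap contents = [21, 43, 60, 84, 95]
push(17): heap contents = [17, 21, 43, 60, 84, 95]
pop() → 17: heap contents = [21, 43, 60, 84, 95]
pop() → 21: heap contents = [43, 60, 84, 95]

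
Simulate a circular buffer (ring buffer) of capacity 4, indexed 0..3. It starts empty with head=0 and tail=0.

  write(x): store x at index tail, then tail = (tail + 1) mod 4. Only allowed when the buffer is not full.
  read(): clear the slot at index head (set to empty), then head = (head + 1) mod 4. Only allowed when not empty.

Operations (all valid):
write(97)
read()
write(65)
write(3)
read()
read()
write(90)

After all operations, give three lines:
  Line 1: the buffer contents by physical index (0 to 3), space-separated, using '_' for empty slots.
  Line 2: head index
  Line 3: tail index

write(97): buf=[97 _ _ _], head=0, tail=1, size=1
read(): buf=[_ _ _ _], head=1, tail=1, size=0
write(65): buf=[_ 65 _ _], head=1, tail=2, size=1
write(3): buf=[_ 65 3 _], head=1, tail=3, size=2
read(): buf=[_ _ 3 _], head=2, tail=3, size=1
read(): buf=[_ _ _ _], head=3, tail=3, size=0
write(90): buf=[_ _ _ 90], head=3, tail=0, size=1

Answer: _ _ _ 90
3
0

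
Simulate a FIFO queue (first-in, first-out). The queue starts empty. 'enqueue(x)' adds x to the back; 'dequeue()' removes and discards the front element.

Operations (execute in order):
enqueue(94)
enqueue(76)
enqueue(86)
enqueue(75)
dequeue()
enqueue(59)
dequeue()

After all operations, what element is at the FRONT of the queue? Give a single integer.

enqueue(94): queue = [94]
enqueue(76): queue = [94, 76]
enqueue(86): queue = [94, 76, 86]
enqueue(75): queue = [94, 76, 86, 75]
dequeue(): queue = [76, 86, 75]
enqueue(59): queue = [76, 86, 75, 59]
dequeue(): queue = [86, 75, 59]

Answer: 86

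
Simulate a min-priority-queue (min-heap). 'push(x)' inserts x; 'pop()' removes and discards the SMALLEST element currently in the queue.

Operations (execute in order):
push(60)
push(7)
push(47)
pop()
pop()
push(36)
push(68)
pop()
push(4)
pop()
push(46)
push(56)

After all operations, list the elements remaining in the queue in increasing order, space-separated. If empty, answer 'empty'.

Answer: 46 56 60 68

Derivation:
push(60): heap contents = [60]
push(7): heap contents = [7, 60]
push(47): heap contents = [7, 47, 60]
pop() → 7: heap contents = [47, 60]
pop() → 47: heap contents = [60]
push(36): heap contents = [36, 60]
push(68): heap contents = [36, 60, 68]
pop() → 36: heap contents = [60, 68]
push(4): heap contents = [4, 60, 68]
pop() → 4: heap contents = [60, 68]
push(46): heap contents = [46, 60, 68]
push(56): heap contents = [46, 56, 60, 68]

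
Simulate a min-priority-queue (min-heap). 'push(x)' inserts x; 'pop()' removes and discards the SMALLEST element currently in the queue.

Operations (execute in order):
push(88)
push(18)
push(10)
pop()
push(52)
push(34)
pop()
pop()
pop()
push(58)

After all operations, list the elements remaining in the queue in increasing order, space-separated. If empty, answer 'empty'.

push(88): heap contents = [88]
push(18): heap contents = [18, 88]
push(10): heap contents = [10, 18, 88]
pop() → 10: heap contents = [18, 88]
push(52): heap contents = [18, 52, 88]
push(34): heap contents = [18, 34, 52, 88]
pop() → 18: heap contents = [34, 52, 88]
pop() → 34: heap contents = [52, 88]
pop() → 52: heap contents = [88]
push(58): heap contents = [58, 88]

Answer: 58 88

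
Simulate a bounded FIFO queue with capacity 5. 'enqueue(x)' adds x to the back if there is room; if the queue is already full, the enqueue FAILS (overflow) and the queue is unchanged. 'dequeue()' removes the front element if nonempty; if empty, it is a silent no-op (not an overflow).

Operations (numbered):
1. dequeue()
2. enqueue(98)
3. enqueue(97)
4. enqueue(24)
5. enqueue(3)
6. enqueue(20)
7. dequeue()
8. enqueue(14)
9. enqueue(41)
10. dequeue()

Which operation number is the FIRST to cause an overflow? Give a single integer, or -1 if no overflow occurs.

1. dequeue(): empty, no-op, size=0
2. enqueue(98): size=1
3. enqueue(97): size=2
4. enqueue(24): size=3
5. enqueue(3): size=4
6. enqueue(20): size=5
7. dequeue(): size=4
8. enqueue(14): size=5
9. enqueue(41): size=5=cap → OVERFLOW (fail)
10. dequeue(): size=4

Answer: 9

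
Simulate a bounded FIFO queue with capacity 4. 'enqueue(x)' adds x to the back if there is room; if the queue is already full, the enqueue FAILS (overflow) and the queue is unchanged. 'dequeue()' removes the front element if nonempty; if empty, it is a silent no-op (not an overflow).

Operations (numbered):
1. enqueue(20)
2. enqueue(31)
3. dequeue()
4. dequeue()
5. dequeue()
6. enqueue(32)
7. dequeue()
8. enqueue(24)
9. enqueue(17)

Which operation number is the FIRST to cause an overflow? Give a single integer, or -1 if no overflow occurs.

Answer: -1

Derivation:
1. enqueue(20): size=1
2. enqueue(31): size=2
3. dequeue(): size=1
4. dequeue(): size=0
5. dequeue(): empty, no-op, size=0
6. enqueue(32): size=1
7. dequeue(): size=0
8. enqueue(24): size=1
9. enqueue(17): size=2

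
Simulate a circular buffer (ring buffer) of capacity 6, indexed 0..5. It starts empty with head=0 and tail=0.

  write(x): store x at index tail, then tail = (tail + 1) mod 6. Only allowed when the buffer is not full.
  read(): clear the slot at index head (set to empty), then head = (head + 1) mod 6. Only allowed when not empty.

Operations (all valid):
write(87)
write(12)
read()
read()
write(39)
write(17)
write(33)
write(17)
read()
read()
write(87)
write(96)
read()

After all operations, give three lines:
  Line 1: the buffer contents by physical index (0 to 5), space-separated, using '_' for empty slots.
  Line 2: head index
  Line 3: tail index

Answer: 87 96 _ _ _ 17
5
2

Derivation:
write(87): buf=[87 _ _ _ _ _], head=0, tail=1, size=1
write(12): buf=[87 12 _ _ _ _], head=0, tail=2, size=2
read(): buf=[_ 12 _ _ _ _], head=1, tail=2, size=1
read(): buf=[_ _ _ _ _ _], head=2, tail=2, size=0
write(39): buf=[_ _ 39 _ _ _], head=2, tail=3, size=1
write(17): buf=[_ _ 39 17 _ _], head=2, tail=4, size=2
write(33): buf=[_ _ 39 17 33 _], head=2, tail=5, size=3
write(17): buf=[_ _ 39 17 33 17], head=2, tail=0, size=4
read(): buf=[_ _ _ 17 33 17], head=3, tail=0, size=3
read(): buf=[_ _ _ _ 33 17], head=4, tail=0, size=2
write(87): buf=[87 _ _ _ 33 17], head=4, tail=1, size=3
write(96): buf=[87 96 _ _ 33 17], head=4, tail=2, size=4
read(): buf=[87 96 _ _ _ 17], head=5, tail=2, size=3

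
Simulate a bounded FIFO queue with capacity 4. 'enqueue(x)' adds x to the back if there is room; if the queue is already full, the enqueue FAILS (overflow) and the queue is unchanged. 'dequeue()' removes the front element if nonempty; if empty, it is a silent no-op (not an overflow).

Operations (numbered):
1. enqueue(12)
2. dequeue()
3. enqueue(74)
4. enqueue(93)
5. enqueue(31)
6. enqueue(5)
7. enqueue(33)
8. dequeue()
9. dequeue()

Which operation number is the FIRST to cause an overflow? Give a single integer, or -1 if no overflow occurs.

Answer: 7

Derivation:
1. enqueue(12): size=1
2. dequeue(): size=0
3. enqueue(74): size=1
4. enqueue(93): size=2
5. enqueue(31): size=3
6. enqueue(5): size=4
7. enqueue(33): size=4=cap → OVERFLOW (fail)
8. dequeue(): size=3
9. dequeue(): size=2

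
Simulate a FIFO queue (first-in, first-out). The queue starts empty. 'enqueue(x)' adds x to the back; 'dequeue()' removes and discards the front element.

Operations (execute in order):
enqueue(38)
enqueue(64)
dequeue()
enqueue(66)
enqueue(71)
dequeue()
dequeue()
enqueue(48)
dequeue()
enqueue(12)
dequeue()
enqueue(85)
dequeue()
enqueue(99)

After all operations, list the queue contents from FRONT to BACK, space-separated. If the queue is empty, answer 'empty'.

enqueue(38): [38]
enqueue(64): [38, 64]
dequeue(): [64]
enqueue(66): [64, 66]
enqueue(71): [64, 66, 71]
dequeue(): [66, 71]
dequeue(): [71]
enqueue(48): [71, 48]
dequeue(): [48]
enqueue(12): [48, 12]
dequeue(): [12]
enqueue(85): [12, 85]
dequeue(): [85]
enqueue(99): [85, 99]

Answer: 85 99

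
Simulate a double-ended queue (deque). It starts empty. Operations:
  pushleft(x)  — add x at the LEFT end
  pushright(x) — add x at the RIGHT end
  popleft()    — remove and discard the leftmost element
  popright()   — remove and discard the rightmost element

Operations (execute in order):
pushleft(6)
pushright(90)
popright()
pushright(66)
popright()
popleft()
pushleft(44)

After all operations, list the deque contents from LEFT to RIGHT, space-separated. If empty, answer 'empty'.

Answer: 44

Derivation:
pushleft(6): [6]
pushright(90): [6, 90]
popright(): [6]
pushright(66): [6, 66]
popright(): [6]
popleft(): []
pushleft(44): [44]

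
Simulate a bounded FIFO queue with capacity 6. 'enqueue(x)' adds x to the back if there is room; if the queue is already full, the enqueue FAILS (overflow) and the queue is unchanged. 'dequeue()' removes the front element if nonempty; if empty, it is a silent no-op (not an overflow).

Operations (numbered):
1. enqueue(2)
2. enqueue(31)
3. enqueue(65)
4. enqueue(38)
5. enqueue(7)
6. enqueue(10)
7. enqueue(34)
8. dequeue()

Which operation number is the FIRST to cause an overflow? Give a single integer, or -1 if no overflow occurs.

1. enqueue(2): size=1
2. enqueue(31): size=2
3. enqueue(65): size=3
4. enqueue(38): size=4
5. enqueue(7): size=5
6. enqueue(10): size=6
7. enqueue(34): size=6=cap → OVERFLOW (fail)
8. dequeue(): size=5

Answer: 7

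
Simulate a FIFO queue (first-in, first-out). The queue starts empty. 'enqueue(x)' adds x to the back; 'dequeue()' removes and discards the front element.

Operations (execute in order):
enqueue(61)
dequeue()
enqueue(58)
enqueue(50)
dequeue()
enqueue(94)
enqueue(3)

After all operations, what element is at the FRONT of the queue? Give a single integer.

enqueue(61): queue = [61]
dequeue(): queue = []
enqueue(58): queue = [58]
enqueue(50): queue = [58, 50]
dequeue(): queue = [50]
enqueue(94): queue = [50, 94]
enqueue(3): queue = [50, 94, 3]

Answer: 50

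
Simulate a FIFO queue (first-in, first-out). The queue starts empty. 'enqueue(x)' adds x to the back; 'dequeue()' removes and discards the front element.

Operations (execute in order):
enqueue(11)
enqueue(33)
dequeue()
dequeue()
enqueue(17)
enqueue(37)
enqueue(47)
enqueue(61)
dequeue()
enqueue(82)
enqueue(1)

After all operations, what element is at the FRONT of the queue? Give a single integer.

Answer: 37

Derivation:
enqueue(11): queue = [11]
enqueue(33): queue = [11, 33]
dequeue(): queue = [33]
dequeue(): queue = []
enqueue(17): queue = [17]
enqueue(37): queue = [17, 37]
enqueue(47): queue = [17, 37, 47]
enqueue(61): queue = [17, 37, 47, 61]
dequeue(): queue = [37, 47, 61]
enqueue(82): queue = [37, 47, 61, 82]
enqueue(1): queue = [37, 47, 61, 82, 1]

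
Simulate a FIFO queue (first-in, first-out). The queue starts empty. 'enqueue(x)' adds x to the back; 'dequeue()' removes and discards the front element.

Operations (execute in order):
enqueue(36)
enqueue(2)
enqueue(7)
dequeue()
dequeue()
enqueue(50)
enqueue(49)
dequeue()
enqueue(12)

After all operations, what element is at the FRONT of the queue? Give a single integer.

Answer: 50

Derivation:
enqueue(36): queue = [36]
enqueue(2): queue = [36, 2]
enqueue(7): queue = [36, 2, 7]
dequeue(): queue = [2, 7]
dequeue(): queue = [7]
enqueue(50): queue = [7, 50]
enqueue(49): queue = [7, 50, 49]
dequeue(): queue = [50, 49]
enqueue(12): queue = [50, 49, 12]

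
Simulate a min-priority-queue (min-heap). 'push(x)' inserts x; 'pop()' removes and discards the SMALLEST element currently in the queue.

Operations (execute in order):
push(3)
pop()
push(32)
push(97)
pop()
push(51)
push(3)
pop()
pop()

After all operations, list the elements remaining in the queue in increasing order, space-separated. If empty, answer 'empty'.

push(3): heap contents = [3]
pop() → 3: heap contents = []
push(32): heap contents = [32]
push(97): heap contents = [32, 97]
pop() → 32: heap contents = [97]
push(51): heap contents = [51, 97]
push(3): heap contents = [3, 51, 97]
pop() → 3: heap contents = [51, 97]
pop() → 51: heap contents = [97]

Answer: 97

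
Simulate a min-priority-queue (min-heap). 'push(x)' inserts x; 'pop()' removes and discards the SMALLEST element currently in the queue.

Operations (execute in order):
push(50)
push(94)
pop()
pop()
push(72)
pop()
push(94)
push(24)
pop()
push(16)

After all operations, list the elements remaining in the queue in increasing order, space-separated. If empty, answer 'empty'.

push(50): heap contents = [50]
push(94): heap contents = [50, 94]
pop() → 50: heap contents = [94]
pop() → 94: heap contents = []
push(72): heap contents = [72]
pop() → 72: heap contents = []
push(94): heap contents = [94]
push(24): heap contents = [24, 94]
pop() → 24: heap contents = [94]
push(16): heap contents = [16, 94]

Answer: 16 94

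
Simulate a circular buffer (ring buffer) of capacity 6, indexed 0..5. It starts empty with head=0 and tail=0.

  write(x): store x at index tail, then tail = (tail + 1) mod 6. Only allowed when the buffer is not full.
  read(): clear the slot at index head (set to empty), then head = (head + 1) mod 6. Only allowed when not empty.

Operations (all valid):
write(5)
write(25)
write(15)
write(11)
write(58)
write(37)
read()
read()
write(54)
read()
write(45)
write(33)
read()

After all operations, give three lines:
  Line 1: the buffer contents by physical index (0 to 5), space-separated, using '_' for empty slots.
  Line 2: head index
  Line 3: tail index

write(5): buf=[5 _ _ _ _ _], head=0, tail=1, size=1
write(25): buf=[5 25 _ _ _ _], head=0, tail=2, size=2
write(15): buf=[5 25 15 _ _ _], head=0, tail=3, size=3
write(11): buf=[5 25 15 11 _ _], head=0, tail=4, size=4
write(58): buf=[5 25 15 11 58 _], head=0, tail=5, size=5
write(37): buf=[5 25 15 11 58 37], head=0, tail=0, size=6
read(): buf=[_ 25 15 11 58 37], head=1, tail=0, size=5
read(): buf=[_ _ 15 11 58 37], head=2, tail=0, size=4
write(54): buf=[54 _ 15 11 58 37], head=2, tail=1, size=5
read(): buf=[54 _ _ 11 58 37], head=3, tail=1, size=4
write(45): buf=[54 45 _ 11 58 37], head=3, tail=2, size=5
write(33): buf=[54 45 33 11 58 37], head=3, tail=3, size=6
read(): buf=[54 45 33 _ 58 37], head=4, tail=3, size=5

Answer: 54 45 33 _ 58 37
4
3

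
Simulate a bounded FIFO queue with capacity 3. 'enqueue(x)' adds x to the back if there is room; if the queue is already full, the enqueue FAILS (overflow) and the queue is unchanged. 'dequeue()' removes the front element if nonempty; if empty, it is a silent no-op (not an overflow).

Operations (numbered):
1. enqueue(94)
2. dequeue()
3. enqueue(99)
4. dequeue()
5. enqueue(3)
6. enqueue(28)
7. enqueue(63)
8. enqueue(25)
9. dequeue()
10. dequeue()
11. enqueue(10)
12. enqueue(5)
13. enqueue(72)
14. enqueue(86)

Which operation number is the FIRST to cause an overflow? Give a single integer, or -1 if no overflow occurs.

Answer: 8

Derivation:
1. enqueue(94): size=1
2. dequeue(): size=0
3. enqueue(99): size=1
4. dequeue(): size=0
5. enqueue(3): size=1
6. enqueue(28): size=2
7. enqueue(63): size=3
8. enqueue(25): size=3=cap → OVERFLOW (fail)
9. dequeue(): size=2
10. dequeue(): size=1
11. enqueue(10): size=2
12. enqueue(5): size=3
13. enqueue(72): size=3=cap → OVERFLOW (fail)
14. enqueue(86): size=3=cap → OVERFLOW (fail)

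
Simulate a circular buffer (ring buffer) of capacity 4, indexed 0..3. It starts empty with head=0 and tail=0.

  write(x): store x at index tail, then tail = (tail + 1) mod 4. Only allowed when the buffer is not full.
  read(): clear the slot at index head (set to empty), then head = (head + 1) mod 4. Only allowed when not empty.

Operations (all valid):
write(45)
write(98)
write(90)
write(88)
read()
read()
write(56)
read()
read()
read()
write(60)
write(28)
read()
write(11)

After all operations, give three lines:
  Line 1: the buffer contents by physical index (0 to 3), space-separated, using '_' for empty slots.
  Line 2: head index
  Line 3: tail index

Answer: _ _ 28 11
2
0

Derivation:
write(45): buf=[45 _ _ _], head=0, tail=1, size=1
write(98): buf=[45 98 _ _], head=0, tail=2, size=2
write(90): buf=[45 98 90 _], head=0, tail=3, size=3
write(88): buf=[45 98 90 88], head=0, tail=0, size=4
read(): buf=[_ 98 90 88], head=1, tail=0, size=3
read(): buf=[_ _ 90 88], head=2, tail=0, size=2
write(56): buf=[56 _ 90 88], head=2, tail=1, size=3
read(): buf=[56 _ _ 88], head=3, tail=1, size=2
read(): buf=[56 _ _ _], head=0, tail=1, size=1
read(): buf=[_ _ _ _], head=1, tail=1, size=0
write(60): buf=[_ 60 _ _], head=1, tail=2, size=1
write(28): buf=[_ 60 28 _], head=1, tail=3, size=2
read(): buf=[_ _ 28 _], head=2, tail=3, size=1
write(11): buf=[_ _ 28 11], head=2, tail=0, size=2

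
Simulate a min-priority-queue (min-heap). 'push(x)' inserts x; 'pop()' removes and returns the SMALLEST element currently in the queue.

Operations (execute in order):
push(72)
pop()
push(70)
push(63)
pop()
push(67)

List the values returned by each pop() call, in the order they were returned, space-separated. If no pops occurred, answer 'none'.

Answer: 72 63

Derivation:
push(72): heap contents = [72]
pop() → 72: heap contents = []
push(70): heap contents = [70]
push(63): heap contents = [63, 70]
pop() → 63: heap contents = [70]
push(67): heap contents = [67, 70]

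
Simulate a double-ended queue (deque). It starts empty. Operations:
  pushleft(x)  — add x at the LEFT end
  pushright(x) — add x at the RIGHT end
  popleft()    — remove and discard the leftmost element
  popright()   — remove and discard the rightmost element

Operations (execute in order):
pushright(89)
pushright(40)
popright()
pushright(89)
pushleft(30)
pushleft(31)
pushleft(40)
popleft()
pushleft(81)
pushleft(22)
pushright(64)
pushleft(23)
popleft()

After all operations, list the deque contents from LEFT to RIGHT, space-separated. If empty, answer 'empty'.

Answer: 22 81 31 30 89 89 64

Derivation:
pushright(89): [89]
pushright(40): [89, 40]
popright(): [89]
pushright(89): [89, 89]
pushleft(30): [30, 89, 89]
pushleft(31): [31, 30, 89, 89]
pushleft(40): [40, 31, 30, 89, 89]
popleft(): [31, 30, 89, 89]
pushleft(81): [81, 31, 30, 89, 89]
pushleft(22): [22, 81, 31, 30, 89, 89]
pushright(64): [22, 81, 31, 30, 89, 89, 64]
pushleft(23): [23, 22, 81, 31, 30, 89, 89, 64]
popleft(): [22, 81, 31, 30, 89, 89, 64]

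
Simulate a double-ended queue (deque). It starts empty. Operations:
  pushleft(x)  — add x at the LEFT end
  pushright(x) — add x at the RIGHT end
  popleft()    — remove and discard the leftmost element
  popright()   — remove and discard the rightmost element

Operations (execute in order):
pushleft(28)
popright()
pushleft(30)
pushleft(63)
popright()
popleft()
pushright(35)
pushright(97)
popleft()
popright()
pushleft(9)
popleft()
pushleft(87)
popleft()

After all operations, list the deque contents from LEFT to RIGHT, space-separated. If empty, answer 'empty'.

pushleft(28): [28]
popright(): []
pushleft(30): [30]
pushleft(63): [63, 30]
popright(): [63]
popleft(): []
pushright(35): [35]
pushright(97): [35, 97]
popleft(): [97]
popright(): []
pushleft(9): [9]
popleft(): []
pushleft(87): [87]
popleft(): []

Answer: empty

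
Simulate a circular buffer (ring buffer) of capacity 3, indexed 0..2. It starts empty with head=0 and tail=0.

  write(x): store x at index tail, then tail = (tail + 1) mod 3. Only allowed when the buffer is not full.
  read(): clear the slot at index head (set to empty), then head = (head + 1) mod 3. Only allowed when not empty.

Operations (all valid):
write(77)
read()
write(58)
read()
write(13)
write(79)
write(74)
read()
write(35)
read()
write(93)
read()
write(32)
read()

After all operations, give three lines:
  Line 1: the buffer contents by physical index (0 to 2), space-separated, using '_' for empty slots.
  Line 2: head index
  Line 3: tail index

Answer: 93 32 _
0
2

Derivation:
write(77): buf=[77 _ _], head=0, tail=1, size=1
read(): buf=[_ _ _], head=1, tail=1, size=0
write(58): buf=[_ 58 _], head=1, tail=2, size=1
read(): buf=[_ _ _], head=2, tail=2, size=0
write(13): buf=[_ _ 13], head=2, tail=0, size=1
write(79): buf=[79 _ 13], head=2, tail=1, size=2
write(74): buf=[79 74 13], head=2, tail=2, size=3
read(): buf=[79 74 _], head=0, tail=2, size=2
write(35): buf=[79 74 35], head=0, tail=0, size=3
read(): buf=[_ 74 35], head=1, tail=0, size=2
write(93): buf=[93 74 35], head=1, tail=1, size=3
read(): buf=[93 _ 35], head=2, tail=1, size=2
write(32): buf=[93 32 35], head=2, tail=2, size=3
read(): buf=[93 32 _], head=0, tail=2, size=2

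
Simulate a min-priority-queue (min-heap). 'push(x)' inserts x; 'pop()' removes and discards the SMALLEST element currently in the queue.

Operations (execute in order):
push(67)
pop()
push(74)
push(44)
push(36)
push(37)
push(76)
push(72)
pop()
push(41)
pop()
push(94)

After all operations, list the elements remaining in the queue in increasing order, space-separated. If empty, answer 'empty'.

Answer: 41 44 72 74 76 94

Derivation:
push(67): heap contents = [67]
pop() → 67: heap contents = []
push(74): heap contents = [74]
push(44): heap contents = [44, 74]
push(36): heap contents = [36, 44, 74]
push(37): heap contents = [36, 37, 44, 74]
push(76): heap contents = [36, 37, 44, 74, 76]
push(72): heap contents = [36, 37, 44, 72, 74, 76]
pop() → 36: heap contents = [37, 44, 72, 74, 76]
push(41): heap contents = [37, 41, 44, 72, 74, 76]
pop() → 37: heap contents = [41, 44, 72, 74, 76]
push(94): heap contents = [41, 44, 72, 74, 76, 94]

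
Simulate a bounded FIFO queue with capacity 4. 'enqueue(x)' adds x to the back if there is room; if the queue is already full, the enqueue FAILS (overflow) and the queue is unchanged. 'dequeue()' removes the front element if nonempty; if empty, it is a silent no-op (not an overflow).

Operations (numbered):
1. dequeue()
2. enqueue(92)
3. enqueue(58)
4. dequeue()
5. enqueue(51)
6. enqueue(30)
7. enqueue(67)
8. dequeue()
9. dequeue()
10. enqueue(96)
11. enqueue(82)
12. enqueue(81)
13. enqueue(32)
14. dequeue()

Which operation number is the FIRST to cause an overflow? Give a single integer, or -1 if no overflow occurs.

Answer: 12

Derivation:
1. dequeue(): empty, no-op, size=0
2. enqueue(92): size=1
3. enqueue(58): size=2
4. dequeue(): size=1
5. enqueue(51): size=2
6. enqueue(30): size=3
7. enqueue(67): size=4
8. dequeue(): size=3
9. dequeue(): size=2
10. enqueue(96): size=3
11. enqueue(82): size=4
12. enqueue(81): size=4=cap → OVERFLOW (fail)
13. enqueue(32): size=4=cap → OVERFLOW (fail)
14. dequeue(): size=3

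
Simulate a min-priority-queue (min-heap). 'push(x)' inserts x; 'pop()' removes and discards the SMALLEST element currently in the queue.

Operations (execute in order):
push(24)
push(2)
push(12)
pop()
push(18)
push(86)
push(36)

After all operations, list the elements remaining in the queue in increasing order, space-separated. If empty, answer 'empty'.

push(24): heap contents = [24]
push(2): heap contents = [2, 24]
push(12): heap contents = [2, 12, 24]
pop() → 2: heap contents = [12, 24]
push(18): heap contents = [12, 18, 24]
push(86): heap contents = [12, 18, 24, 86]
push(36): heap contents = [12, 18, 24, 36, 86]

Answer: 12 18 24 36 86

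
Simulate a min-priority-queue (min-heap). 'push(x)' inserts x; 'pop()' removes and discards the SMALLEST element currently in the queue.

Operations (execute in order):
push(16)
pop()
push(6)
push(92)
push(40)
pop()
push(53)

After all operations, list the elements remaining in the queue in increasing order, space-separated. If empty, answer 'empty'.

push(16): heap contents = [16]
pop() → 16: heap contents = []
push(6): heap contents = [6]
push(92): heap contents = [6, 92]
push(40): heap contents = [6, 40, 92]
pop() → 6: heap contents = [40, 92]
push(53): heap contents = [40, 53, 92]

Answer: 40 53 92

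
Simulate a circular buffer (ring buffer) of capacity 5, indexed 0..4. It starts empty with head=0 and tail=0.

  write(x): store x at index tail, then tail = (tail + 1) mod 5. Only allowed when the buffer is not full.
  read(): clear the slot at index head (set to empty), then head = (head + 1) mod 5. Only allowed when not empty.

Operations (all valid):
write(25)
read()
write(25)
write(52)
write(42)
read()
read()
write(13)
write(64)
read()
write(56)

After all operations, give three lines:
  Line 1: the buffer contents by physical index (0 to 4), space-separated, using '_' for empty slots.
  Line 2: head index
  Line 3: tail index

write(25): buf=[25 _ _ _ _], head=0, tail=1, size=1
read(): buf=[_ _ _ _ _], head=1, tail=1, size=0
write(25): buf=[_ 25 _ _ _], head=1, tail=2, size=1
write(52): buf=[_ 25 52 _ _], head=1, tail=3, size=2
write(42): buf=[_ 25 52 42 _], head=1, tail=4, size=3
read(): buf=[_ _ 52 42 _], head=2, tail=4, size=2
read(): buf=[_ _ _ 42 _], head=3, tail=4, size=1
write(13): buf=[_ _ _ 42 13], head=3, tail=0, size=2
write(64): buf=[64 _ _ 42 13], head=3, tail=1, size=3
read(): buf=[64 _ _ _ 13], head=4, tail=1, size=2
write(56): buf=[64 56 _ _ 13], head=4, tail=2, size=3

Answer: 64 56 _ _ 13
4
2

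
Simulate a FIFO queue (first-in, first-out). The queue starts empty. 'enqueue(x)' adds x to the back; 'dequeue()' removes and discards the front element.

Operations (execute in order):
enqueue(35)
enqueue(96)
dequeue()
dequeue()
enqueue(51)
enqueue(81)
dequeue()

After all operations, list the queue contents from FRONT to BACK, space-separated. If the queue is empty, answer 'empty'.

enqueue(35): [35]
enqueue(96): [35, 96]
dequeue(): [96]
dequeue(): []
enqueue(51): [51]
enqueue(81): [51, 81]
dequeue(): [81]

Answer: 81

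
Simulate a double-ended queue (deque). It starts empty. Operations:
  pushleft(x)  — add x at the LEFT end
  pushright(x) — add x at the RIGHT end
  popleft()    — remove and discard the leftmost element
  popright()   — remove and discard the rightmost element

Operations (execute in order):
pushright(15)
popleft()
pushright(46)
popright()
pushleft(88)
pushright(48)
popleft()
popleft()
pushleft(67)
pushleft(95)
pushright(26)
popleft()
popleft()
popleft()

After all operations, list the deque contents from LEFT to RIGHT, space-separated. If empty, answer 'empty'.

Answer: empty

Derivation:
pushright(15): [15]
popleft(): []
pushright(46): [46]
popright(): []
pushleft(88): [88]
pushright(48): [88, 48]
popleft(): [48]
popleft(): []
pushleft(67): [67]
pushleft(95): [95, 67]
pushright(26): [95, 67, 26]
popleft(): [67, 26]
popleft(): [26]
popleft(): []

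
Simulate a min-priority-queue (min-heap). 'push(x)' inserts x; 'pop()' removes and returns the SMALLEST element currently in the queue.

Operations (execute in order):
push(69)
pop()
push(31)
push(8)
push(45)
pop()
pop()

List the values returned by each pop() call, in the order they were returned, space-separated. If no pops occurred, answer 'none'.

Answer: 69 8 31

Derivation:
push(69): heap contents = [69]
pop() → 69: heap contents = []
push(31): heap contents = [31]
push(8): heap contents = [8, 31]
push(45): heap contents = [8, 31, 45]
pop() → 8: heap contents = [31, 45]
pop() → 31: heap contents = [45]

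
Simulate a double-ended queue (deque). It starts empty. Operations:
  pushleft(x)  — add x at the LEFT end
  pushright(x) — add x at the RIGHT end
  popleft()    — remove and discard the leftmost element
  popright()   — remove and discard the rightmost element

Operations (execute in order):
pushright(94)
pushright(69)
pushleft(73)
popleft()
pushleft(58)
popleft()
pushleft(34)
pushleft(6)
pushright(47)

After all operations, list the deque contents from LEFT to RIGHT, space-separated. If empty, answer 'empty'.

pushright(94): [94]
pushright(69): [94, 69]
pushleft(73): [73, 94, 69]
popleft(): [94, 69]
pushleft(58): [58, 94, 69]
popleft(): [94, 69]
pushleft(34): [34, 94, 69]
pushleft(6): [6, 34, 94, 69]
pushright(47): [6, 34, 94, 69, 47]

Answer: 6 34 94 69 47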